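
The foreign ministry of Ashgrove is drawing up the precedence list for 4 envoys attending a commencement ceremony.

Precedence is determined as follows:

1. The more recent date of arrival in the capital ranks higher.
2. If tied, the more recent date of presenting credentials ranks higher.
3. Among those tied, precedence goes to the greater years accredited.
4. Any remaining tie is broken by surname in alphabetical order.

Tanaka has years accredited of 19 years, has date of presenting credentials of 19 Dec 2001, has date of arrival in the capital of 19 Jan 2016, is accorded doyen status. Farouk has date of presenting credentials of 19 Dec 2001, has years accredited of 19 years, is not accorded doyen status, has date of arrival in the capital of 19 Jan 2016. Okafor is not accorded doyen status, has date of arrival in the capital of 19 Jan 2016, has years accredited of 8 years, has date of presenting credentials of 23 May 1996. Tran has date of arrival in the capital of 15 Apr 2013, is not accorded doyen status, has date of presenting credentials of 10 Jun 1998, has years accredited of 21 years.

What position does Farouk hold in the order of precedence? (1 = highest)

1

By date of arrival in the capital (later first): Farouk, Tanaka and Okafor (each 19 Jan 2016); then Tran (15 Apr 2013).
Among Farouk, Tanaka and Okafor, by date of presenting credentials (later first): Farouk and Tanaka (19 Dec 2001) before Okafor (23 May 1996).
Farouk and Tanaka both have years accredited 19 years, so the next rule applies.
Among Farouk and Tanaka, alphabetically by surname: Farouk before Tanaka.
Order: Farouk, Tanaka, Okafor, Tran. So position 1.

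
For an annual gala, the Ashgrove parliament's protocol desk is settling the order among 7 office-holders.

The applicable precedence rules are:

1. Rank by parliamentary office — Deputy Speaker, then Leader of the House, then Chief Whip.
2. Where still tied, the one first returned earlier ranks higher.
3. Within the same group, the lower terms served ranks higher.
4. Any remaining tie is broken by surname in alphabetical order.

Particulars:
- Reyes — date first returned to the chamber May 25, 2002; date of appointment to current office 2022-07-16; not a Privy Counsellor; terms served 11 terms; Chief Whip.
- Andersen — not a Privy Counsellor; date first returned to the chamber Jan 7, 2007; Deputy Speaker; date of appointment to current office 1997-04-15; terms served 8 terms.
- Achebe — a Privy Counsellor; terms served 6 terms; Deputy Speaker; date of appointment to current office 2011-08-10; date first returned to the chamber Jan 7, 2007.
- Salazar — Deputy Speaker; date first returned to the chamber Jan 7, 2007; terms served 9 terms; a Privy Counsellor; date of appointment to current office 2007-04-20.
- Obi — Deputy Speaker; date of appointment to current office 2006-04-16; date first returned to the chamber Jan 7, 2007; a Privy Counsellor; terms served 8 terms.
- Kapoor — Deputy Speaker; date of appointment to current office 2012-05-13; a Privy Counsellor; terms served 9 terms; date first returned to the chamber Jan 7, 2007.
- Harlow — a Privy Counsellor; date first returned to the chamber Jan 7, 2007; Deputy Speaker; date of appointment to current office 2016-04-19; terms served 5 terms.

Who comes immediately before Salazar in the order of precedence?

Kapoor

By parliamentary office: Harlow, Achebe, Andersen, Obi, Kapoor and Salazar (Deputy Speaker); then Reyes (Chief Whip).
Harlow, Achebe, Andersen, Obi, Kapoor and Salazar all have date first returned to the chamber Jan 7, 2007, so the next rule applies.
Among Harlow, Achebe, Andersen, Obi, Kapoor and Salazar, by terms served (lower first): Harlow (5 terms) before Achebe (6 terms) before Andersen and Obi (8 terms) before Kapoor and Salazar (9 terms).
Among Andersen and Obi, alphabetically by surname: Andersen before Obi.
Among Kapoor and Salazar, alphabetically by surname: Kapoor before Salazar.
Order: Harlow, Achebe, Andersen, Obi, Kapoor, Salazar, Reyes.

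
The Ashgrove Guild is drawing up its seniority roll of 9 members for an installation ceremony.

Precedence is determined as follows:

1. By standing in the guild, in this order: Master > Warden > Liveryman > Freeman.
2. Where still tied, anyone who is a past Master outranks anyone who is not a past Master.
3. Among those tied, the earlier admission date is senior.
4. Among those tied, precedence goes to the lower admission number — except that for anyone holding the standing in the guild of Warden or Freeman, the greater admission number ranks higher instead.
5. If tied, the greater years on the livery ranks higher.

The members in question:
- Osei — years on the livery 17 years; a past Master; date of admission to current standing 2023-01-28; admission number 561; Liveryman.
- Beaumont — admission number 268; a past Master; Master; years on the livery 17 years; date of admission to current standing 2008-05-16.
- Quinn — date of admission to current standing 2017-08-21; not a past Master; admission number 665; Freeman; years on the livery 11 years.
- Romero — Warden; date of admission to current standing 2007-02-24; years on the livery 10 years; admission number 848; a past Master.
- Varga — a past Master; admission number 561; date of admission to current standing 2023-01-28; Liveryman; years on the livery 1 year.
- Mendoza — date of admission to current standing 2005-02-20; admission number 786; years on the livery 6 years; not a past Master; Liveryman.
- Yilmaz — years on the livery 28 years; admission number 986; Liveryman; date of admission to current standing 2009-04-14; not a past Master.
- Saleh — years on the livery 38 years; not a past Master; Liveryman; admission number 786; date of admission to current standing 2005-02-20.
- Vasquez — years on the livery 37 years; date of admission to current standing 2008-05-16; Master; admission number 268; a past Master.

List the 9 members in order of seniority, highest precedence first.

By standing in the guild: Vasquez and Beaumont (Master); then Romero (Warden); then Osei, Varga, Saleh, Mendoza and Yilmaz (Liveryman); then Quinn (Freeman).
Vasquez and Beaumont are each a past Master, so the next rule applies.
Vasquez and Beaumont both have date of admission to current standing 2008-05-16, so the next rule applies.
Vasquez and Beaumont both have admission number 268, so the next rule applies.
Among Vasquez and Beaumont, by years on the livery (higher first): Vasquez (37 years) before Beaumont (17 years).
Among Osei, Varga, Saleh, Mendoza and Yilmaz, a past Master before not a past Master: Osei and Varga (a past Master) before Saleh, Mendoza and Yilmaz (not a past Master).
Osei and Varga both have date of admission to current standing 2023-01-28, so the next rule applies.
Osei and Varga both have admission number 561, so the next rule applies.
Among Osei and Varga, by years on the livery (higher first): Osei (17 years) before Varga (1 year).
Among Saleh, Mendoza and Yilmaz, by date of admission to current standing (earlier first): Saleh and Mendoza (2005-02-20) before Yilmaz (2009-04-14).
Saleh and Mendoza both have admission number 786, so the next rule applies.
Among Saleh and Mendoza, by years on the livery (higher first): Saleh (38 years) before Mendoza (6 years).
Full order: Vasquez, Beaumont, Romero, Osei, Varga, Saleh, Mendoza, Yilmaz, Quinn.

Vasquez, Beaumont, Romero, Osei, Varga, Saleh, Mendoza, Yilmaz, Quinn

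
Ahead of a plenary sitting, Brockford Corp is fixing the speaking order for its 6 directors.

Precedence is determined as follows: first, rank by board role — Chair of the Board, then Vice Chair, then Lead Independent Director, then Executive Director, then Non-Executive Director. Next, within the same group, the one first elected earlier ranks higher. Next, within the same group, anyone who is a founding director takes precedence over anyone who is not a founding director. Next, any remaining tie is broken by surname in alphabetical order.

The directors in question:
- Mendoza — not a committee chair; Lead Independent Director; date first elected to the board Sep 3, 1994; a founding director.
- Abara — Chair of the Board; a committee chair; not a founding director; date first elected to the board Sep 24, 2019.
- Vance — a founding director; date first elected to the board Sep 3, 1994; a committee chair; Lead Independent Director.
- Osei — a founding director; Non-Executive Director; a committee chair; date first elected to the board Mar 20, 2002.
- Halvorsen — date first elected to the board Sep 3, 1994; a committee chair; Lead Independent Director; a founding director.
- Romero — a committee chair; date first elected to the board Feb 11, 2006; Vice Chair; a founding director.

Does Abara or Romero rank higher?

By board role: Abara (Chair of the Board); then Romero (Vice Chair); then Halvorsen, Mendoza and Vance (Lead Independent Director); then Osei (Non-Executive Director).
Halvorsen, Mendoza and Vance all have date first elected to the board Sep 3, 1994, so the next rule applies.
Halvorsen, Mendoza and Vance are each a founding director, so the next rule applies.
Among Halvorsen, Mendoza and Vance, alphabetically by surname: Halvorsen before Mendoza before Vance.
So Abara takes precedence.

Abara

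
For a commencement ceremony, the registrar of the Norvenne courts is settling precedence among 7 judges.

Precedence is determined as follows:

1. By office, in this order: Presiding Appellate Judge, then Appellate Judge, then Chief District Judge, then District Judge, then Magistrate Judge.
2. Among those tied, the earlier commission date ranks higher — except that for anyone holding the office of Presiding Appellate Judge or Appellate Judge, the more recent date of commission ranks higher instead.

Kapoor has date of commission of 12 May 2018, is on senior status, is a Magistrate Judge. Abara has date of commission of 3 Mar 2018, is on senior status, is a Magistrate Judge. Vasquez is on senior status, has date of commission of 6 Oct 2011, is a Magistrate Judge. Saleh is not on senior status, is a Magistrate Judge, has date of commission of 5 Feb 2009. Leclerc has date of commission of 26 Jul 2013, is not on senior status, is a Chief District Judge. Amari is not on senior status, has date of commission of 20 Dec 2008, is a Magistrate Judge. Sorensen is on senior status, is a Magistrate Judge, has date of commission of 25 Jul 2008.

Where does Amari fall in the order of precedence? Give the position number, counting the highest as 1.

By office: Leclerc (Chief District Judge); then Sorensen, Amari, Saleh, Vasquez, Abara and Kapoor (Magistrate Judge).
Among Sorensen, Amari, Saleh, Vasquez, Abara and Kapoor, by date of commission (earlier first): Sorensen (25 Jul 2008) before Amari (20 Dec 2008) before Saleh (5 Feb 2009) before Vasquez (6 Oct 2011) before Abara (3 Mar 2018) before Kapoor (12 May 2018).
Order: Leclerc, Sorensen, Amari, Saleh, Vasquez, Abara, Kapoor. So position 3.

3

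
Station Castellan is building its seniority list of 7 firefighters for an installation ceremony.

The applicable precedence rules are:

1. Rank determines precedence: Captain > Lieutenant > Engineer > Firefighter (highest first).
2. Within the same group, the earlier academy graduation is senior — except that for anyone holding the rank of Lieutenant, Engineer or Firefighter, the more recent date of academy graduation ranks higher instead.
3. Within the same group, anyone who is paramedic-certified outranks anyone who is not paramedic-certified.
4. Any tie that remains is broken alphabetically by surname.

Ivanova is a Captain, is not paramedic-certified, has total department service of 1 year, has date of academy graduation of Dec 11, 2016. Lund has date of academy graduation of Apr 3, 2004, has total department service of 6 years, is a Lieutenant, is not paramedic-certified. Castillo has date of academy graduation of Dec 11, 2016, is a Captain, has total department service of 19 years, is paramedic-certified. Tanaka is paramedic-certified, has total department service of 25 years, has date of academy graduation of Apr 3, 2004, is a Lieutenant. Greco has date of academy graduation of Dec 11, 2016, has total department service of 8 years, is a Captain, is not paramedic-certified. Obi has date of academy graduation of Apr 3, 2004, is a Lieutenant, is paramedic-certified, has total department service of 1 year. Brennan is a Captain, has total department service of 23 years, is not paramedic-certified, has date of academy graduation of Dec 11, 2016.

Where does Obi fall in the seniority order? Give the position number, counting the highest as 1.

By rank: Castillo, Brennan, Greco and Ivanova (Captain); then Obi, Tanaka and Lund (Lieutenant).
Castillo, Brennan, Greco and Ivanova all have date of academy graduation Dec 11, 2016, so the next rule applies.
Among Castillo, Brennan, Greco and Ivanova, paramedic-certified before not paramedic-certified: Castillo (paramedic-certified) before Brennan, Greco and Ivanova (not paramedic-certified).
Among Brennan, Greco and Ivanova, alphabetically by surname: Brennan before Greco before Ivanova.
Obi, Tanaka and Lund all have date of academy graduation Apr 3, 2004, so the next rule applies.
Among Obi, Tanaka and Lund, paramedic-certified before not paramedic-certified: Obi and Tanaka (paramedic-certified) before Lund (not paramedic-certified).
Among Obi and Tanaka, alphabetically by surname: Obi before Tanaka.
Order: Castillo, Brennan, Greco, Ivanova, Obi, Tanaka, Lund. So position 5.

5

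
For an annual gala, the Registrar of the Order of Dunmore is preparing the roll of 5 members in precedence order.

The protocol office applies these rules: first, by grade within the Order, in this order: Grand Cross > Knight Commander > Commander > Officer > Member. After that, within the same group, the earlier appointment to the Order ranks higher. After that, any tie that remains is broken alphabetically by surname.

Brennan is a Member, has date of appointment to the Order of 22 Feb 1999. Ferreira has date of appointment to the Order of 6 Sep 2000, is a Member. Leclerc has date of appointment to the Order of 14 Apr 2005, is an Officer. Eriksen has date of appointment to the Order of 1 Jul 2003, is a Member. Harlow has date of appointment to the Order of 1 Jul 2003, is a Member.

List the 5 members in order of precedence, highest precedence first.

By grade within the Order: Leclerc (Officer); then Brennan, Ferreira, Eriksen and Harlow (Member).
Among Brennan, Ferreira, Eriksen and Harlow, by date of appointment to the Order (earlier first): Brennan (22 Feb 1999) before Ferreira (6 Sep 2000) before Eriksen and Harlow (1 Jul 2003).
Among Eriksen and Harlow, alphabetically by surname: Eriksen before Harlow.
Full order: Leclerc, Brennan, Ferreira, Eriksen, Harlow.

Leclerc, Brennan, Ferreira, Eriksen, Harlow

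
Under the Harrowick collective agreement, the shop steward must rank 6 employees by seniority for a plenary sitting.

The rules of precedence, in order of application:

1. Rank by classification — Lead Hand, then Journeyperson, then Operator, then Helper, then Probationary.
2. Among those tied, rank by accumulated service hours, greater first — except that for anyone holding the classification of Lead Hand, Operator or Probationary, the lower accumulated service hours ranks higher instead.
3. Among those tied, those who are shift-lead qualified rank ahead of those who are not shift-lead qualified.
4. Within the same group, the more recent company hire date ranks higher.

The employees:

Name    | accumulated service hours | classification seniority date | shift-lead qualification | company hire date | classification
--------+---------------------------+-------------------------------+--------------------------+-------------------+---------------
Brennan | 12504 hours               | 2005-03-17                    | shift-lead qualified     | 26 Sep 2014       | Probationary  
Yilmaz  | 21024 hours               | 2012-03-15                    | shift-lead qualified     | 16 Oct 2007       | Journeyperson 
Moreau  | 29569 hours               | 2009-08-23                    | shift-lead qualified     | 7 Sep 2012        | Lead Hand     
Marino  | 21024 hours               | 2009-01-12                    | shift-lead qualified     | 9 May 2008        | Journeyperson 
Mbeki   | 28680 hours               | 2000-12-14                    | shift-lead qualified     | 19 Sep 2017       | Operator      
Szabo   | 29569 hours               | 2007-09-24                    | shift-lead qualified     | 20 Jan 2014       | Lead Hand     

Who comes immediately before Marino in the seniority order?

By classification: Szabo and Moreau (Lead Hand); then Marino and Yilmaz (Journeyperson); then Mbeki (Operator); then Brennan (Probationary).
Szabo and Moreau both have accumulated service hours 29569 hours, so the next rule applies.
Szabo and Moreau are each shift-lead qualified, so the next rule applies.
Among Szabo and Moreau, by company hire date (later first): Szabo (20 Jan 2014) before Moreau (7 Sep 2012).
Marino and Yilmaz both have accumulated service hours 21024 hours, so the next rule applies.
Marino and Yilmaz are each shift-lead qualified, so the next rule applies.
Among Marino and Yilmaz, by company hire date (later first): Marino (9 May 2008) before Yilmaz (16 Oct 2007).
Order: Szabo, Moreau, Marino, Yilmaz, Mbeki, Brennan.

Moreau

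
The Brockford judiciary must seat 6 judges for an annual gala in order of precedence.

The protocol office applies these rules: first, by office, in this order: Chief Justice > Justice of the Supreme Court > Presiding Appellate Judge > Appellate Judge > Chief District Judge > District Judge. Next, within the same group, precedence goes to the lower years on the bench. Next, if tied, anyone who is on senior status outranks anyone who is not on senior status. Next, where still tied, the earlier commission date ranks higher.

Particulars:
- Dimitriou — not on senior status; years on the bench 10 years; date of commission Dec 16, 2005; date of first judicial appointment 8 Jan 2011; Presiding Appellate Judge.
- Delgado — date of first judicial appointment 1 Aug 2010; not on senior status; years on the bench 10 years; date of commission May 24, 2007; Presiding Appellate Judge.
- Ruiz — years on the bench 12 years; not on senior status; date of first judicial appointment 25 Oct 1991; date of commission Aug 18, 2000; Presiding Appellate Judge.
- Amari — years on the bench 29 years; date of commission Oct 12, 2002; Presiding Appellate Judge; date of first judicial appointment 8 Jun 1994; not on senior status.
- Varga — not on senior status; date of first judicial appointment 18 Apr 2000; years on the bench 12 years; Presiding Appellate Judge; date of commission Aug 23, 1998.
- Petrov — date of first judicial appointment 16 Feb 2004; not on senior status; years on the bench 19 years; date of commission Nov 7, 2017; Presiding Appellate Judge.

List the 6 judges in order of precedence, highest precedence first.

Dimitriou, Delgado, Varga, Ruiz, Petrov, Amari

By office: Dimitriou, Delgado, Varga, Ruiz, Petrov and Amari (Presiding Appellate Judge).
Among Dimitriou, Delgado, Varga, Ruiz, Petrov and Amari, by years on the bench (lower first): Dimitriou and Delgado (10 years) before Varga and Ruiz (12 years) before Petrov (19 years) before Amari (29 years).
Dimitriou and Delgado are each not on senior status, so the next rule applies.
Among Dimitriou and Delgado, by date of commission (earlier first): Dimitriou (Dec 16, 2005) before Delgado (May 24, 2007).
Varga and Ruiz are each not on senior status, so the next rule applies.
Among Varga and Ruiz, by date of commission (earlier first): Varga (Aug 23, 1998) before Ruiz (Aug 18, 2000).
Full order: Dimitriou, Delgado, Varga, Ruiz, Petrov, Amari.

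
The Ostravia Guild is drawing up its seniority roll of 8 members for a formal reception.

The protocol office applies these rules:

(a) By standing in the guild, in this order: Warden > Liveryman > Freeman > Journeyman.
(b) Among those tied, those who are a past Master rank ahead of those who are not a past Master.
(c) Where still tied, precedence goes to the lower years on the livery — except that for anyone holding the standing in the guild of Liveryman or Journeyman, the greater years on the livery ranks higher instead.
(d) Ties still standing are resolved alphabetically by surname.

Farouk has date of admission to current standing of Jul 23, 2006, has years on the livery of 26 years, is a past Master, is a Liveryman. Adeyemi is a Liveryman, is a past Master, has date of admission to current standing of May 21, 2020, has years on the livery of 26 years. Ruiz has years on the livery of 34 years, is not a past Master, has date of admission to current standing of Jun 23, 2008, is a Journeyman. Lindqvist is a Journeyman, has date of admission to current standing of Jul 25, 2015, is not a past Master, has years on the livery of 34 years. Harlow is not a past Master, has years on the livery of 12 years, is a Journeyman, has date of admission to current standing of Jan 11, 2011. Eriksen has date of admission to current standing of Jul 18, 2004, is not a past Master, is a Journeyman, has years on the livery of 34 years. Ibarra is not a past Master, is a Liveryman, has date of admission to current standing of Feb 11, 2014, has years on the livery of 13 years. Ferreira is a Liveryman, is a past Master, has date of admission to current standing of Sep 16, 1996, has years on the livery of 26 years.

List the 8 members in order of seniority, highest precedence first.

By standing in the guild: Adeyemi, Farouk, Ferreira and Ibarra (Liveryman); then Eriksen, Lindqvist, Ruiz and Harlow (Journeyman).
Among Adeyemi, Farouk, Ferreira and Ibarra, a past Master before not a past Master: Adeyemi, Farouk and Ferreira (a past Master) before Ibarra (not a past Master).
Adeyemi, Farouk and Ferreira all have years on the livery 26 years, so the next rule applies.
Among Adeyemi, Farouk and Ferreira, alphabetically by surname: Adeyemi before Farouk before Ferreira.
Eriksen, Lindqvist, Ruiz and Harlow are each not a past Master, so the next rule applies.
Among Eriksen, Lindqvist, Ruiz and Harlow, by years on the livery (higher first) (reversed rule for this group): Eriksen, Lindqvist and Ruiz (34 years) before Harlow (12 years).
Among Eriksen, Lindqvist and Ruiz, alphabetically by surname: Eriksen before Lindqvist before Ruiz.
Full order: Adeyemi, Farouk, Ferreira, Ibarra, Eriksen, Lindqvist, Ruiz, Harlow.

Adeyemi, Farouk, Ferreira, Ibarra, Eriksen, Lindqvist, Ruiz, Harlow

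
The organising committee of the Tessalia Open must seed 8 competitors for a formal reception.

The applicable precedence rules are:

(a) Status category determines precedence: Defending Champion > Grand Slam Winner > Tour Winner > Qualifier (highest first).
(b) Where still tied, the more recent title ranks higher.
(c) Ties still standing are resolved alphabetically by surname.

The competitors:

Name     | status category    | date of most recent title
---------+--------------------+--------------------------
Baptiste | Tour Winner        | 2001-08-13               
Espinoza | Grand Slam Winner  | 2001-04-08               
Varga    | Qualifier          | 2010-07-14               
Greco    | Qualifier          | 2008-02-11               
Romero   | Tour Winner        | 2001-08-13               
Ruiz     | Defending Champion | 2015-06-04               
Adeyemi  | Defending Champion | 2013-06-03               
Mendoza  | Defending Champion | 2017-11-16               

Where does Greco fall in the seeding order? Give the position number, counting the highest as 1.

By status category: Mendoza, Ruiz and Adeyemi (Defending Champion); then Espinoza (Grand Slam Winner); then Baptiste and Romero (Tour Winner); then Varga and Greco (Qualifier).
Among Mendoza, Ruiz and Adeyemi, by date of most recent title (later first): Mendoza (2017-11-16) before Ruiz (2015-06-04) before Adeyemi (2013-06-03).
Baptiste and Romero both have date of most recent title 2001-08-13, so the next rule applies.
Among Baptiste and Romero, alphabetically by surname: Baptiste before Romero.
Among Varga and Greco, by date of most recent title (later first): Varga (2010-07-14) before Greco (2008-02-11).
Order: Mendoza, Ruiz, Adeyemi, Espinoza, Baptiste, Romero, Varga, Greco. So position 8.

8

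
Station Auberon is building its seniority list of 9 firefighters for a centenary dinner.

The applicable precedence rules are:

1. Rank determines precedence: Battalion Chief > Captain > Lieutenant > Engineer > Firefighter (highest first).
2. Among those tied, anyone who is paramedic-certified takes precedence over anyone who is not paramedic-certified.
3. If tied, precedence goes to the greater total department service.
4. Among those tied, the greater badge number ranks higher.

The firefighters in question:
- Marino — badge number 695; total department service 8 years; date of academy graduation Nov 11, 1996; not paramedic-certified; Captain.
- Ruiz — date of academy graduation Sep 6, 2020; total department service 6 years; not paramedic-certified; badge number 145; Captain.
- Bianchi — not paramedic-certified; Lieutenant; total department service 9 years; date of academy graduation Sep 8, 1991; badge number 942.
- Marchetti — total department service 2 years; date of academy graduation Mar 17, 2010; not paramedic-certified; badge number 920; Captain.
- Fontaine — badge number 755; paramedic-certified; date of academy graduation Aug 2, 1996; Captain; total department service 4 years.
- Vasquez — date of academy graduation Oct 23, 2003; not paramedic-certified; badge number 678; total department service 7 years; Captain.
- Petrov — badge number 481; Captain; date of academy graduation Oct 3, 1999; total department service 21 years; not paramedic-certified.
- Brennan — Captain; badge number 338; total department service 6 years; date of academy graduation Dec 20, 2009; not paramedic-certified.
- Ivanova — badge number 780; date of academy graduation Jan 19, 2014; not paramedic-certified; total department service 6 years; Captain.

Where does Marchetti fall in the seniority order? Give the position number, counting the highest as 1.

By rank: Fontaine, Petrov, Marino, Vasquez, Ivanova, Brennan, Ruiz and Marchetti (Captain); then Bianchi (Lieutenant).
Among Fontaine, Petrov, Marino, Vasquez, Ivanova, Brennan, Ruiz and Marchetti, paramedic-certified before not paramedic-certified: Fontaine (paramedic-certified) before Petrov, Marino, Vasquez, Ivanova, Brennan, Ruiz and Marchetti (not paramedic-certified).
Among Petrov, Marino, Vasquez, Ivanova, Brennan, Ruiz and Marchetti, by total department service (higher first): Petrov (21 years) before Marino (8 years) before Vasquez (7 years) before Ivanova, Brennan and Ruiz (6 years) before Marchetti (2 years).
Among Ivanova, Brennan and Ruiz, by badge number (higher first): Ivanova (780) before Brennan (338) before Ruiz (145).
Order: Fontaine, Petrov, Marino, Vasquez, Ivanova, Brennan, Ruiz, Marchetti, Bianchi. So position 8.

8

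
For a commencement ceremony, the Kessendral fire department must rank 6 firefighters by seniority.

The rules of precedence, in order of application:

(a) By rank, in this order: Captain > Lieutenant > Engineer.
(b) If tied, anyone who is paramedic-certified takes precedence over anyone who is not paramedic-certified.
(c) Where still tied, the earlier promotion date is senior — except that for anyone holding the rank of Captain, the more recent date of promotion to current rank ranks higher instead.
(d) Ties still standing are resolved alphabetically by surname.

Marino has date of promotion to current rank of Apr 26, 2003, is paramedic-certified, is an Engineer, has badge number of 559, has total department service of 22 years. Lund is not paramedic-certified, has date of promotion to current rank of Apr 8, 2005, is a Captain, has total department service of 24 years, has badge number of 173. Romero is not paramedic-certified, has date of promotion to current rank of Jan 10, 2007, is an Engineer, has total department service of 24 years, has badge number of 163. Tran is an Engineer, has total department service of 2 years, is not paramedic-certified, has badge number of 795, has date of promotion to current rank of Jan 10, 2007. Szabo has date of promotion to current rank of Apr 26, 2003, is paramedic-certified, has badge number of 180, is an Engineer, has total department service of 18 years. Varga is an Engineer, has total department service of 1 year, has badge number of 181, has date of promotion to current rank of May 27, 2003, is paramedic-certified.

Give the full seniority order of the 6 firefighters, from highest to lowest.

By rank: Lund (Captain); then Marino, Szabo, Varga, Romero and Tran (Engineer).
Among Marino, Szabo, Varga, Romero and Tran, paramedic-certified before not paramedic-certified: Marino, Szabo and Varga (paramedic-certified) before Romero and Tran (not paramedic-certified).
Among Marino, Szabo and Varga, by date of promotion to current rank (earlier first): Marino and Szabo (Apr 26, 2003) before Varga (May 27, 2003).
Among Marino and Szabo, alphabetically by surname: Marino before Szabo.
Romero and Tran both have date of promotion to current rank Jan 10, 2007, so the next rule applies.
Among Romero and Tran, alphabetically by surname: Romero before Tran.
Full order: Lund, Marino, Szabo, Varga, Romero, Tran.

Lund, Marino, Szabo, Varga, Romero, Tran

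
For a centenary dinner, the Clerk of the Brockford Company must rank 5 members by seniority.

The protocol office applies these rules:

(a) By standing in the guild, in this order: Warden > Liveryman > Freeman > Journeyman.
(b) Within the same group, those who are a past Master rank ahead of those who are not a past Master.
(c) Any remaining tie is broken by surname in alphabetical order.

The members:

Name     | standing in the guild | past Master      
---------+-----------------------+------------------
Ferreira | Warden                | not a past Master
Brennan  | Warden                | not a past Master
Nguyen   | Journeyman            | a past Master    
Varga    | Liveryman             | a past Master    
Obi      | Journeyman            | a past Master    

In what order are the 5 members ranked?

Brennan, Ferreira, Varga, Nguyen, Obi

By standing in the guild: Brennan and Ferreira (Warden); then Varga (Liveryman); then Nguyen and Obi (Journeyman).
Brennan and Ferreira are each not a past Master, so the next rule applies.
Among Brennan and Ferreira, alphabetically by surname: Brennan before Ferreira.
Nguyen and Obi are each a past Master, so the next rule applies.
Among Nguyen and Obi, alphabetically by surname: Nguyen before Obi.
Full order: Brennan, Ferreira, Varga, Nguyen, Obi.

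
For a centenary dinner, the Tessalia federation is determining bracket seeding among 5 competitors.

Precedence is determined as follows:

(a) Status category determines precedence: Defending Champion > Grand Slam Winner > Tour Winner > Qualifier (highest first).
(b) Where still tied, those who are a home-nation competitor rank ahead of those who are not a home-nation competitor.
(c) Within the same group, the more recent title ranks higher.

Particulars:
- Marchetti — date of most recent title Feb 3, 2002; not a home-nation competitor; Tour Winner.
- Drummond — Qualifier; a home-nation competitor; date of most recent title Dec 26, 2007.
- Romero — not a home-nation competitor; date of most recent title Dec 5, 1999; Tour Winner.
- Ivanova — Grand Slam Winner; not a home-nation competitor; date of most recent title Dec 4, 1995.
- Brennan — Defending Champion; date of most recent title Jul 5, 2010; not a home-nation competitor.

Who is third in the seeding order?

Marchetti

By status category: Brennan (Defending Champion); then Ivanova (Grand Slam Winner); then Marchetti and Romero (Tour Winner); then Drummond (Qualifier).
Marchetti and Romero are each not a home-nation competitor, so the next rule applies.
Among Marchetti and Romero, by date of most recent title (later first): Marchetti (Feb 3, 2002) before Romero (Dec 5, 1999).
Order: Brennan, Ivanova, Marchetti, Romero, Drummond.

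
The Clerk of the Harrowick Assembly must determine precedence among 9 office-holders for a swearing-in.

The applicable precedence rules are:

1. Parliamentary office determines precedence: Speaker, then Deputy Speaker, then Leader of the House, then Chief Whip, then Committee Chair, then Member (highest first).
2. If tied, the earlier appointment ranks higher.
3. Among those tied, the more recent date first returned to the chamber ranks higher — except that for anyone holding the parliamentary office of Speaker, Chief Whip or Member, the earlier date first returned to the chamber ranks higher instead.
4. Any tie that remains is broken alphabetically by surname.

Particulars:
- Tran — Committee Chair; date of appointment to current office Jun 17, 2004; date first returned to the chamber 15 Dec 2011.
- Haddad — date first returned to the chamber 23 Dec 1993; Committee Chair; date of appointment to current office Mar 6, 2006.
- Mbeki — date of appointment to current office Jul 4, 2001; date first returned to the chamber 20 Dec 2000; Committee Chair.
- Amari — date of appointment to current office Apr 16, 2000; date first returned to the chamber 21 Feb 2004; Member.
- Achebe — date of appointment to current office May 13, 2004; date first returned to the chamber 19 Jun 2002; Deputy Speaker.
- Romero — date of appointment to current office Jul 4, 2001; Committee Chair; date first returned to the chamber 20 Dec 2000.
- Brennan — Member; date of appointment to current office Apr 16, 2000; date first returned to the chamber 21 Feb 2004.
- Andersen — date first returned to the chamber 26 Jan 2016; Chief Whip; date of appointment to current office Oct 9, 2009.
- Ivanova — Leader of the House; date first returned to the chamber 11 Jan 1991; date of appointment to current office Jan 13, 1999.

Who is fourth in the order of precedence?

Mbeki

By parliamentary office: Achebe (Deputy Speaker); then Ivanova (Leader of the House); then Andersen (Chief Whip); then Mbeki, Romero, Tran and Haddad (Committee Chair); then Amari and Brennan (Member).
Among Mbeki, Romero, Tran and Haddad, by date of appointment to current office (earlier first): Mbeki and Romero (Jul 4, 2001) before Tran (Jun 17, 2004) before Haddad (Mar 6, 2006).
Mbeki and Romero both have date first returned to the chamber 20 Dec 2000, so the next rule applies.
Among Mbeki and Romero, alphabetically by surname: Mbeki before Romero.
Amari and Brennan both have date of appointment to current office Apr 16, 2000, so the next rule applies.
Amari and Brennan both have date first returned to the chamber 21 Feb 2004, so the next rule applies.
Among Amari and Brennan, alphabetically by surname: Amari before Brennan.
Order: Achebe, Ivanova, Andersen, Mbeki, Romero, Tran, Haddad, Amari, Brennan.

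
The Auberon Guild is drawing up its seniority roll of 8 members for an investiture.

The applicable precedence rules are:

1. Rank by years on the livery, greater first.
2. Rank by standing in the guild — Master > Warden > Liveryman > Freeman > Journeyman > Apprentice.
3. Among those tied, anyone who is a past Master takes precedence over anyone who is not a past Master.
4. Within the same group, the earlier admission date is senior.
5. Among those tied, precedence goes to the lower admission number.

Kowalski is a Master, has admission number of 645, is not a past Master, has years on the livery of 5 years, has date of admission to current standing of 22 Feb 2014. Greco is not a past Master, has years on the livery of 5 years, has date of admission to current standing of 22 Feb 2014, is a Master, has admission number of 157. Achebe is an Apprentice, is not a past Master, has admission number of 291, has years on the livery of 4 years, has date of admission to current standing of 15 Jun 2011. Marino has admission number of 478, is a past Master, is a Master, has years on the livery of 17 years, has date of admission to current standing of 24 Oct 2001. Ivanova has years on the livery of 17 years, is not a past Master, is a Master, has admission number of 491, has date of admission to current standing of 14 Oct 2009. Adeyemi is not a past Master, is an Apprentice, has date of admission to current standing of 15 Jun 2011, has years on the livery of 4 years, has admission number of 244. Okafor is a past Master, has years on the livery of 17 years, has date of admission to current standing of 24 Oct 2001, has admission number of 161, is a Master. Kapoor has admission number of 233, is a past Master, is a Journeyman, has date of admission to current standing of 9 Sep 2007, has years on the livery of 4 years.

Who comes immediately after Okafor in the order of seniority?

By years on the livery (higher first): Okafor, Marino and Ivanova (each 17 years); then Greco and Kowalski (both 5 years); then Kapoor, Adeyemi and Achebe (each 4 years).
Okafor, Marino and Ivanova are each Master, so the next rule applies.
Among Okafor, Marino and Ivanova, a past Master before not a past Master: Okafor and Marino (a past Master) before Ivanova (not a past Master).
Okafor and Marino both have date of admission to current standing 24 Oct 2001, so the next rule applies.
Among Okafor and Marino, by admission number (lower first): Okafor (161) before Marino (478).
Greco and Kowalski are each Master, so the next rule applies.
Greco and Kowalski are each not a past Master, so the next rule applies.
Greco and Kowalski both have date of admission to current standing 22 Feb 2014, so the next rule applies.
Among Greco and Kowalski, by admission number (lower first): Greco (157) before Kowalski (645).
Among Kapoor, Adeyemi and Achebe, by standing in the guild: Kapoor (Journeyman) before Adeyemi and Achebe (Apprentice).
Adeyemi and Achebe are each not a past Master, so the next rule applies.
Adeyemi and Achebe both have date of admission to current standing 15 Jun 2011, so the next rule applies.
Among Adeyemi and Achebe, by admission number (lower first): Adeyemi (244) before Achebe (291).
Order: Okafor, Marino, Ivanova, Greco, Kowalski, Kapoor, Adeyemi, Achebe.

Marino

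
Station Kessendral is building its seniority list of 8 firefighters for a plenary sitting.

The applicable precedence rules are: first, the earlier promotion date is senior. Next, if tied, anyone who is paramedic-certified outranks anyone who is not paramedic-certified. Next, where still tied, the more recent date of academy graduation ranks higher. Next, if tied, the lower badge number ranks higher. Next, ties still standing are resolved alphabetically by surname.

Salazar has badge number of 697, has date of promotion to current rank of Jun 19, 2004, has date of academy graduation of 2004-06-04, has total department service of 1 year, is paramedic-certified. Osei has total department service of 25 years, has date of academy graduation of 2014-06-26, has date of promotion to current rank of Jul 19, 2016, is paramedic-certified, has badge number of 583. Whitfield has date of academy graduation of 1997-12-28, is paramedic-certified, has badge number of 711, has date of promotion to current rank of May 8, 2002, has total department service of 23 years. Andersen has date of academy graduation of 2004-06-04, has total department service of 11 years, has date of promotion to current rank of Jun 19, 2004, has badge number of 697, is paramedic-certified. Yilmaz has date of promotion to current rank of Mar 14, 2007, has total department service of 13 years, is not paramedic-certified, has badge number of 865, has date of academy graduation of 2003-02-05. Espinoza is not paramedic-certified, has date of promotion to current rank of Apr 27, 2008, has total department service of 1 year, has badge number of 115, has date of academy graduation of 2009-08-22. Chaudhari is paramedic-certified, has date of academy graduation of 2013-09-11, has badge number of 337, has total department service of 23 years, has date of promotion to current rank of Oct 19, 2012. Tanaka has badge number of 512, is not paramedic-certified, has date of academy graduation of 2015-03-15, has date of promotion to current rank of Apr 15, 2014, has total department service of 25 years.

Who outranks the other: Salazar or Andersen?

By date of promotion to current rank (earlier first): Whitfield (May 8, 2002); then Andersen and Salazar (both Jun 19, 2004); then Yilmaz (Mar 14, 2007); then Espinoza (Apr 27, 2008); then Chaudhari (Oct 19, 2012); then Tanaka (Apr 15, 2014); then Osei (Jul 19, 2016).
Andersen and Salazar are each paramedic-certified, so the next rule applies.
Andersen and Salazar both have date of academy graduation 2004-06-04, so the next rule applies.
Andersen and Salazar both have badge number 697, so the next rule applies.
Among Andersen and Salazar, alphabetically by surname: Andersen before Salazar.
So Andersen takes precedence.

Andersen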